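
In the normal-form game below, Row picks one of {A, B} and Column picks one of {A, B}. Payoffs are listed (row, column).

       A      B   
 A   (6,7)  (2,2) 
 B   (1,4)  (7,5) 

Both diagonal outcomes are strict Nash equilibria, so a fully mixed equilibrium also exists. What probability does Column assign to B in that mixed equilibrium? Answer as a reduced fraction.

Column's mix q on A must make Row indifferent between A and B.
Row's payoff from A: 6q + 2(1−q). From B: 1q + 7(1−q).
Set equal: 5q = 5(1−q) → q = 5/10 = 1/2.
Probability on B is 1 − 1/2 = 1/2.

1/2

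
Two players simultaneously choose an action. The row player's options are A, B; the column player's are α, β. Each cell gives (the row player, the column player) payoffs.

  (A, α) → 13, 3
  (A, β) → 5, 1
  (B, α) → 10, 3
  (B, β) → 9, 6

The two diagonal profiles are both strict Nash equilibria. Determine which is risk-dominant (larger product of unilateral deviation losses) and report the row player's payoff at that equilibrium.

9

At (A, α): the row player loses 13 − 10 = 3 by deviating; the column player loses 3 − 1 = 2. Product = 3·2 = 6.
At (B, β): the row player loses 9 − 5 = 4 by deviating; the column player loses 6 − 3 = 3. Product = 4·3 = 12.
12 > 6, so (B, β) is risk-dominant. The row player's payoff there is 9.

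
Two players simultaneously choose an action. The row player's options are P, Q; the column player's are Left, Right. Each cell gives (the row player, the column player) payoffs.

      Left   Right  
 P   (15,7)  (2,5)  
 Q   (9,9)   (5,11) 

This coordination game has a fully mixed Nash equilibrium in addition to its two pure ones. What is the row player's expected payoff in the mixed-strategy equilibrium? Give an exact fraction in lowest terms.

The column player mixes with probability q on Left, chosen so the row player is indifferent: 15q + 2(1−q) = 9q + 5(1−q) gives q = 1/3.
The row player's expected payoff (from either row, since indifferent) is 15·1/3 + 2·2/3 = 19/3.

19/3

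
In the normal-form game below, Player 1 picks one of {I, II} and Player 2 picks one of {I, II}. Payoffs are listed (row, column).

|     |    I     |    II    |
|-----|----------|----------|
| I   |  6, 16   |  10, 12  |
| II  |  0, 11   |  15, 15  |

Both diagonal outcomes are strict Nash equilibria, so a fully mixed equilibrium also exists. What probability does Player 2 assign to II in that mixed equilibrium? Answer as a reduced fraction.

6/11

Player 2's mix q on I must make Player 1 indifferent between I and II.
Player 1's payoff from I: 6q + 10(1−q). From II: 0q + 15(1−q).
Set equal: 6q = 5(1−q) → q = 5/11.
Probability on II is 1 − 5/11 = 6/11.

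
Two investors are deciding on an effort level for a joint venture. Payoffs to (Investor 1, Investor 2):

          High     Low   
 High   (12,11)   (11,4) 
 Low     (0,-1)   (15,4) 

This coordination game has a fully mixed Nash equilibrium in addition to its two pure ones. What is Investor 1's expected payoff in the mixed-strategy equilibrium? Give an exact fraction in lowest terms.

45/4

Investor 2 mixes with probability q on High, chosen so Investor 1 is indifferent: 12q + 11(1−q) = 0q + 15(1−q) gives q = 1/4.
Investor 1's expected payoff (from either row, since indifferent) is 12·1/4 + 11·3/4 = 45/4.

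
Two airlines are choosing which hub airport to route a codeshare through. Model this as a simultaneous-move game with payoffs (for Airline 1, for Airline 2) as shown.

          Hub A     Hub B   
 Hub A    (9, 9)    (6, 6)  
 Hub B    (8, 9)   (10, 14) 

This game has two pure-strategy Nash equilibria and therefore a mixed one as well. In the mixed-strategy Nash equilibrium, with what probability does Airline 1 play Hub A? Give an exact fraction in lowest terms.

5/8

Airline 1's mix p on Hub A must make Airline 2 indifferent between Hub A and Hub B.
Airline 2's payoff from Hub A: 9p + 9(1−p). From Hub B: 6p + 14(1−p).
Set equal: 3p = 5(1−p) → p = 5/8.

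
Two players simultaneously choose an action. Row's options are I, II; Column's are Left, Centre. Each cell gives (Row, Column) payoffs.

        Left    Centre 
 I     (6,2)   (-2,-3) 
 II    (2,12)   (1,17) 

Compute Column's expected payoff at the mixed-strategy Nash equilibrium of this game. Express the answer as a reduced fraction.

Row mixes with probability p on I, chosen so Column is indifferent: 2p + 12(1−p) = (-3)p + 17(1−p) gives p = 1/2.
Column's expected payoff is 2·1/2 + 12·1/2 = 7.

7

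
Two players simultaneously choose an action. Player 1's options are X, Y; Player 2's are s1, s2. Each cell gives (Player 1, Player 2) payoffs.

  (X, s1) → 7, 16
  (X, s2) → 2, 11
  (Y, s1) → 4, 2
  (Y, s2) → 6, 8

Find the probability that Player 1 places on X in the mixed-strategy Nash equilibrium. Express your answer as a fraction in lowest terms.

6/11

Player 1's mix p on X must make Player 2 indifferent between s1 and s2.
Player 2's payoff from s1: 16p + 2(1−p). From s2: 11p + 8(1−p).
Set equal: 5p = 6(1−p) → p = 6/11.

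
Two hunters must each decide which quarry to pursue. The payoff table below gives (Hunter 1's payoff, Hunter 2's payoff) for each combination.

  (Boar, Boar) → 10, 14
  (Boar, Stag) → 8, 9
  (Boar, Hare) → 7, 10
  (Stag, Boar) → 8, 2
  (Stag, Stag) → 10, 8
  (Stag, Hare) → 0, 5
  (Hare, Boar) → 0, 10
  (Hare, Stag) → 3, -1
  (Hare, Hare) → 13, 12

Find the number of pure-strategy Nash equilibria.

Both Boar: Hunter 1 gets 10 (best alternative 8); Hunter 2 gets 14 (best alternative 10). Neither deviates — NE.
Both Stag: Hunter 1 gets 10 (best alternative 8); Hunter 2 gets 8 (best alternative 5). Neither deviates — NE.
Both Hare: Hunter 1 gets 13 (best alternative 7); Hunter 2 gets 12 (best alternative 10). Neither deviates — NE.
(Hare, Boar) is not a NE: Hunter 1 would switch to Boar (10 > 0).
No other cell survives both best-response checks, so there are 3 pure NE.

3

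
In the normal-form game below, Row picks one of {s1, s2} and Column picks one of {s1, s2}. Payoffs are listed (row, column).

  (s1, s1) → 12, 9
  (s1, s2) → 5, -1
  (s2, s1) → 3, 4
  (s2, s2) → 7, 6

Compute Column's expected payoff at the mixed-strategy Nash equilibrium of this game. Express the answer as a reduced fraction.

29/6

Row mixes with probability p on s1, chosen so Column is indifferent: 9p + 4(1−p) = (-1)p + 6(1−p) gives p = 1/6.
Column's expected payoff is 9·1/6 + 4·5/6 = 29/6.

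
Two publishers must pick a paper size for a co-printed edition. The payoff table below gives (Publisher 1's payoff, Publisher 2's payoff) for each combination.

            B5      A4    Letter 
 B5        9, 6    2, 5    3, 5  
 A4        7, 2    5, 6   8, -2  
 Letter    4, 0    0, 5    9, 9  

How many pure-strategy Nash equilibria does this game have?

Both B5: Publisher 1 gets 9 (best alternative 7); Publisher 2 gets 6 (best alternative 5). Neither deviates — NE.
Both A4: Publisher 1 gets 5 (best alternative 2); Publisher 2 gets 6 (best alternative 2). Neither deviates — NE.
Both Letter: Publisher 1 gets 9 (best alternative 8); Publisher 2 gets 9 (best alternative 5). Neither deviates — NE.
(B5, Letter) is not a NE: Publisher 1 would switch to Letter (9 > 3).
No other cell survives both best-response checks, so there are 3 pure NE.

3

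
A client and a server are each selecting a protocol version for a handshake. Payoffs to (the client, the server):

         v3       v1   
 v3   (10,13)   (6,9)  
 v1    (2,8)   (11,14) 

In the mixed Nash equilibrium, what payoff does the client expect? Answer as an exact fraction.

98/13

The server mixes with probability q on v3, chosen so the client is indifferent: 10q + 6(1−q) = 2q + 11(1−q) gives q = 5/13.
The client's expected payoff (from either row, since indifferent) is 10·5/13 + 6·8/13 = 98/13.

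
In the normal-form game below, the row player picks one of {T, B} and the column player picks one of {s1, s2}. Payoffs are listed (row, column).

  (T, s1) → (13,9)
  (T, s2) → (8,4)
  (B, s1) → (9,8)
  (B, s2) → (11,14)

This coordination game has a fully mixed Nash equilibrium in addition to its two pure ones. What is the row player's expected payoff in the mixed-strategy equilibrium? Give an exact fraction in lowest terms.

The column player mixes with probability q on s1, chosen so the row player is indifferent: 13q + 8(1−q) = 9q + 11(1−q) gives q = 3/7.
The row player's expected payoff (from either row, since indifferent) is 13·3/7 + 8·4/7 = 71/7.

71/7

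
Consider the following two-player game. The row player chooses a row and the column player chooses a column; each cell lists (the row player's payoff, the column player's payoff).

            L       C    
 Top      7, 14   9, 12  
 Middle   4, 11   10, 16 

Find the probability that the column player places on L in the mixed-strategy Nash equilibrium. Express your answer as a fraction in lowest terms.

1/4

The column player's mix q on L must make the row player indifferent between Top and Middle.
The row player's payoff from Top: 7q + 9(1−q). From Middle: 4q + 10(1−q).
Set equal: 3q = 1(1−q) → q = 1/4.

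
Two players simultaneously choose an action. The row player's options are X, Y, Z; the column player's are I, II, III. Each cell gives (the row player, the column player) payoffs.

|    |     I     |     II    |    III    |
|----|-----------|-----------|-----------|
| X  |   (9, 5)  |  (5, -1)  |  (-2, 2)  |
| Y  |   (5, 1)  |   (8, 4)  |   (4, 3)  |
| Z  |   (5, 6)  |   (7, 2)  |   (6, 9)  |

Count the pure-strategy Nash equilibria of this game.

(X, I): the row player gets 9 (best alternative 5); the column player gets 5 (best alternative 2). Neither deviates — NE.
(Y, II): the row player gets 8 (best alternative 7); the column player gets 4 (best alternative 3). Neither deviates — NE.
(Z, III): the row player gets 6 (best alternative 4); the column player gets 9 (best alternative 6). Neither deviates — NE.
(Y, I) is not a NE: the row player would switch to X (9 > 5).
No other cell survives both best-response checks, so there are 3 pure NE.

3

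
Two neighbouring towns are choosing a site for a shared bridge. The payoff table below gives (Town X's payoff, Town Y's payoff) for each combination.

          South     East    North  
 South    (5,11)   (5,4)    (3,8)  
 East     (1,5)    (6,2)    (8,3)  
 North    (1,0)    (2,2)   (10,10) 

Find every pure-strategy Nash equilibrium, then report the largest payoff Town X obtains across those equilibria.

Both South is a pure NE (Town X: 5 ≥ 1; Town Y: 11 ≥ 8). Town X gets 5.
Both North is a pure NE (Town X: 10 ≥ 8; Town Y: 10 ≥ 2). Town X gets 10.
Every other cell has a profitable deviation for at least one player. Highest of {5, 10} is 10.

10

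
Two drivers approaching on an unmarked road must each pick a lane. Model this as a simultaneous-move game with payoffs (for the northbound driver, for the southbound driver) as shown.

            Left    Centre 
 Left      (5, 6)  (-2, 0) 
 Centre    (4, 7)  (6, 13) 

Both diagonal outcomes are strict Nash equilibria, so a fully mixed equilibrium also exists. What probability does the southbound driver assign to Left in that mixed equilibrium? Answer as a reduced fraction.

8/9

The southbound driver's mix q on Left must make the northbound driver indifferent between Left and Centre.
The northbound driver's payoff from Left: 5q + (-2)(1−q). From Centre: 4q + 6(1−q).
Set equal: 1q = 8(1−q) → q = 8/9.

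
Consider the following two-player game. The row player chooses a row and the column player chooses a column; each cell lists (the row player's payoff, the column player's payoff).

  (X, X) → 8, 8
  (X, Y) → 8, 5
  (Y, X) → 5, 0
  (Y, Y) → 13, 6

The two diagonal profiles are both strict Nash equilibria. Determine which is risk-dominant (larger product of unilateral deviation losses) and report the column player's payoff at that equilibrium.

At both X: the row player loses 8 − 5 = 3 by deviating; the column player loses 8 − 5 = 3. Product = 3·3 = 9.
At both Y: the row player loses 13 − 8 = 5 by deviating; the column player loses 6 − 0 = 6. Product = 5·6 = 30.
30 > 9, so both Y is risk-dominant. The column player's payoff there is 6.

6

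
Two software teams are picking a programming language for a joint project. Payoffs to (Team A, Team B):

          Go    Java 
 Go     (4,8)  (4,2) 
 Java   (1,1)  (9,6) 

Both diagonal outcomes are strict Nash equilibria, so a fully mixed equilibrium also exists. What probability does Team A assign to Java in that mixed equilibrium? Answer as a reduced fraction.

Team A's mix p on Go must make Team B indifferent between Go and Java.
Team B's payoff from Go: 8p + 1(1−p). From Java: 2p + 6(1−p).
Set equal: 6p = 5(1−p) → p = 5/11.
Probability on Java is 1 − 5/11 = 6/11.

6/11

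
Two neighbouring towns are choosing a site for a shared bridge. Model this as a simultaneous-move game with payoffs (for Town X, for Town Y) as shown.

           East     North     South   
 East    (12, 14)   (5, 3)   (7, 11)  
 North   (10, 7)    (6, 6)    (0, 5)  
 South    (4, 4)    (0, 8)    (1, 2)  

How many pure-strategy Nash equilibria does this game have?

1

Both East: Town X gets 12 (best alternative 10); Town Y gets 14 (best alternative 11). Neither deviates — NE.
Both North is not a NE: Town Y would switch to East (7 > 6).
No other cell survives both best-response checks, so there is 1 pure NE.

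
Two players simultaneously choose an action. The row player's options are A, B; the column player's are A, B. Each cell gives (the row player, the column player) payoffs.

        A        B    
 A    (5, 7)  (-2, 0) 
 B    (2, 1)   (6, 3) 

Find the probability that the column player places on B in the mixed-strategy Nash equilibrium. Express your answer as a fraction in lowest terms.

The column player's mix q on A must make the row player indifferent between A and B.
The row player's payoff from A: 5q + (-2)(1−q). From B: 2q + 6(1−q).
Set equal: 3q = 8(1−q) → q = 8/11.
Probability on B is 1 − 8/11 = 3/11.

3/11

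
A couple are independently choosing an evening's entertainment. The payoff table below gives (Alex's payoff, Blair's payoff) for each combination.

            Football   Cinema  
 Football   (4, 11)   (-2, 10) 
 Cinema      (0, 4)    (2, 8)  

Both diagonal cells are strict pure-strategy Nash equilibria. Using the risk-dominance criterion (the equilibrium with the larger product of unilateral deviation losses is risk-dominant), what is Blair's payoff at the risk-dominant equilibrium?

At both Football: Alex loses 4 − 0 = 4 by deviating; Blair loses 11 − 10 = 1. Product = 4·1 = 4.
At both Cinema: Alex loses 2 − (-2) = 4 by deviating; Blair loses 8 − 4 = 4. Product = 4·4 = 16.
16 > 4, so both Cinema is risk-dominant. Blair's payoff there is 8.

8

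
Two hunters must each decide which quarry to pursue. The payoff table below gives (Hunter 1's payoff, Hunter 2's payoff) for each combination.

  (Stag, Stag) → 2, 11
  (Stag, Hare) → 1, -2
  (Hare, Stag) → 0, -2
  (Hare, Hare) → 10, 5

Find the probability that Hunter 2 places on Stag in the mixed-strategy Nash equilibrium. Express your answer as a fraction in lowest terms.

Hunter 2's mix q on Stag must make Hunter 1 indifferent between Stag and Hare.
Hunter 1's payoff from Stag: 2q + 1(1−q). From Hare: 0q + 10(1−q).
Set equal: 2q = 9(1−q) → q = 9/11.

9/11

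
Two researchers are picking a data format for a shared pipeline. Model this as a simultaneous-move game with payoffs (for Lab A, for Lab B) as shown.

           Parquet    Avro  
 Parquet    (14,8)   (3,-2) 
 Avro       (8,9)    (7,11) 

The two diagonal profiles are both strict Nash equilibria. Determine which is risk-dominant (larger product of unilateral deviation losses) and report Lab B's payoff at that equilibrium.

At both Parquet: Lab A loses 14 − 8 = 6 by deviating; Lab B loses 8 − (-2) = 10. Product = 6·10 = 60.
At both Avro: Lab A loses 7 − 3 = 4 by deviating; Lab B loses 11 − 9 = 2. Product = 4·2 = 8.
60 > 8, so both Parquet is risk-dominant. Lab B's payoff there is 8.

8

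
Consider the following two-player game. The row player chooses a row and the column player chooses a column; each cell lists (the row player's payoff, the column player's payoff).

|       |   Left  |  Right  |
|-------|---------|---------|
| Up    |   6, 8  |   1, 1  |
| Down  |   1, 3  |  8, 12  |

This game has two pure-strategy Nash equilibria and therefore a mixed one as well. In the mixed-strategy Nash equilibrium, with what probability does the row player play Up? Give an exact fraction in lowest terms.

9/16

The row player's mix p on Up must make the column player indifferent between Left and Right.
The column player's payoff from Left: 8p + 3(1−p). From Right: 1p + 12(1−p).
Set equal: 7p = 9(1−p) → p = 9/16.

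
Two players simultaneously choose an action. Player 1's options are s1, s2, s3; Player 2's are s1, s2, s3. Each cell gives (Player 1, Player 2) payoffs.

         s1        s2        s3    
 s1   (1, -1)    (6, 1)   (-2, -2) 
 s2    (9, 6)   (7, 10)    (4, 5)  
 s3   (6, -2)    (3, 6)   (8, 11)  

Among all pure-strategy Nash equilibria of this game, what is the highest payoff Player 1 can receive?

Both s2 is a pure NE (Player 1: 7 ≥ 6; Player 2: 10 ≥ 6). Player 1 gets 7.
Both s3 is a pure NE (Player 1: 8 ≥ 4; Player 2: 11 ≥ 6). Player 1 gets 8.
Every other cell has a profitable deviation for at least one player. Highest of {7, 8} is 8.

8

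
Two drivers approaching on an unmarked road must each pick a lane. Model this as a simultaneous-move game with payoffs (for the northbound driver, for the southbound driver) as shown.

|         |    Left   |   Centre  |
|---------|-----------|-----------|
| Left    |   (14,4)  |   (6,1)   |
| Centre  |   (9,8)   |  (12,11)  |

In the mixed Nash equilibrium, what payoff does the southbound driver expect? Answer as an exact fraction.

The northbound driver mixes with probability p on Left, chosen so the southbound driver is indifferent: 4p + 8(1−p) = 1p + 11(1−p) gives p = 1/2.
The southbound driver's expected payoff is 4·1/2 + 8·1/2 = 6.

6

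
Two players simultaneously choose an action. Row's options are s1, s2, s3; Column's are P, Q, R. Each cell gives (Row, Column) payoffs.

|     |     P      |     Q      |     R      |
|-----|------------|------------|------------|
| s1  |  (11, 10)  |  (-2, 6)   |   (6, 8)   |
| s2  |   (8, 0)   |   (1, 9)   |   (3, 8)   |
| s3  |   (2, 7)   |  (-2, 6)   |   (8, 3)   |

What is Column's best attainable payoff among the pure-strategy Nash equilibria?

10

(s1, P) is a pure NE (Row: 11 ≥ 8; Column: 10 ≥ 8). Column gets 10.
(s2, Q) is a pure NE (Row: 1 ≥ -2; Column: 9 ≥ 8). Column gets 9.
Every other cell has a profitable deviation for at least one player. Highest of {10, 9} is 10.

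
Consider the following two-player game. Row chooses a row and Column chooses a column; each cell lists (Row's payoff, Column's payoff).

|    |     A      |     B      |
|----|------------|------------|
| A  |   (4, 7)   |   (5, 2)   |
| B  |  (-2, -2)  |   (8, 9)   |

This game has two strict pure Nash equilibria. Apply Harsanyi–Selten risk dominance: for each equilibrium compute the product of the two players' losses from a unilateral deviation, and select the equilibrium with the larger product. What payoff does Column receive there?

At both A: Row loses 4 − (-2) = 6 by deviating; Column loses 7 − 2 = 5. Product = 6·5 = 30.
At both B: Row loses 8 − 5 = 3 by deviating; Column loses 9 − (-2) = 11. Product = 3·11 = 33.
33 > 30, so both B is risk-dominant. Column's payoff there is 9.

9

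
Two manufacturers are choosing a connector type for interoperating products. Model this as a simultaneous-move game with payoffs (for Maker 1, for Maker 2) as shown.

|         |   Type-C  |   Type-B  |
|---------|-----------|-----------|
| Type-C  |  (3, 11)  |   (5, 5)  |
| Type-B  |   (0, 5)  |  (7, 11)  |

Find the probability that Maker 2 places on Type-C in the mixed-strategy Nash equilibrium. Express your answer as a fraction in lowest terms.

Maker 2's mix q on Type-C must make Maker 1 indifferent between Type-C and Type-B.
Maker 1's payoff from Type-C: 3q + 5(1−q). From Type-B: 0q + 7(1−q).
Set equal: 3q = 2(1−q) → q = 2/5.

2/5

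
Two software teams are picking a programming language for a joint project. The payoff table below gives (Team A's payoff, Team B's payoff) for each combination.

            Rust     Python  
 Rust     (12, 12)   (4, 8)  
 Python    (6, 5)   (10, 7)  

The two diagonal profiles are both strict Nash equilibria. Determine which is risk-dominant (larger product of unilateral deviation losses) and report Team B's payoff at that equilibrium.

12

At both Rust: Team A loses 12 − 6 = 6 by deviating; Team B loses 12 − 8 = 4. Product = 6·4 = 24.
At both Python: Team A loses 10 − 4 = 6 by deviating; Team B loses 7 − 5 = 2. Product = 6·2 = 12.
24 > 12, so both Rust is risk-dominant. Team B's payoff there is 12.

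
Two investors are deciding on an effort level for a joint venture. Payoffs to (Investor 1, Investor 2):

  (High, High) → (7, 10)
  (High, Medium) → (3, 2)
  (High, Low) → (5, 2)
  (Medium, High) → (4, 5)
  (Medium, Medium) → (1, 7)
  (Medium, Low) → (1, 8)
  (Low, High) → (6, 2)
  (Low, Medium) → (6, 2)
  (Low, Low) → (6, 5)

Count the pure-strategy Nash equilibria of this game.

2

Both High: Investor 1 gets 7 (best alternative 6); Investor 2 gets 10 (best alternative 2). Neither deviates — NE.
Both Low: Investor 1 gets 6 (best alternative 5); Investor 2 gets 5 (best alternative 2). Neither deviates — NE.
Both Medium is not a NE: Investor 1 would switch to Low (6 > 1).
No other cell survives both best-response checks, so there are 2 pure NE.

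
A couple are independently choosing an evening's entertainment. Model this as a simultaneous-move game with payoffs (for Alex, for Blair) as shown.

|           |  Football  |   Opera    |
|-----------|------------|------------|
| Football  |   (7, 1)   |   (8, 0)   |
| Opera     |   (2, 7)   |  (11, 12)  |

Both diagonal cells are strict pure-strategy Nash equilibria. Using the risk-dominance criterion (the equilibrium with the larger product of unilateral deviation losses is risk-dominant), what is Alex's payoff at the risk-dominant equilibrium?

11

At both Football: Alex loses 7 − 2 = 5 by deviating; Blair loses 1 − 0 = 1. Product = 5·1 = 5.
At both Opera: Alex loses 11 − 8 = 3 by deviating; Blair loses 12 − 7 = 5. Product = 3·5 = 15.
15 > 5, so both Opera is risk-dominant. Alex's payoff there is 11.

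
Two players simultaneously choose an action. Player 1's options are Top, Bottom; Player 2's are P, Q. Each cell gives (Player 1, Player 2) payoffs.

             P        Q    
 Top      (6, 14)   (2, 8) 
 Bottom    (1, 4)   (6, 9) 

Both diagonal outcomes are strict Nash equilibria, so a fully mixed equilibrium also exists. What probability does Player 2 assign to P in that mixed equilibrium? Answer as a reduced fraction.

4/9

Player 2's mix q on P must make Player 1 indifferent between Top and Bottom.
Player 1's payoff from Top: 6q + 2(1−q). From Bottom: 1q + 6(1−q).
Set equal: 5q = 4(1−q) → q = 4/9.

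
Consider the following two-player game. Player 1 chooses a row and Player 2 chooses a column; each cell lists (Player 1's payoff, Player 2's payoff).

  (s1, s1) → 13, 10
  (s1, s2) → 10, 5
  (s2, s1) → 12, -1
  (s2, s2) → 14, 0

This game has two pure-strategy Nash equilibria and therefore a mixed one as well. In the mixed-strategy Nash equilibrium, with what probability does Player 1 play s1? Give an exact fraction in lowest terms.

Player 1's mix p on s1 must make Player 2 indifferent between s1 and s2.
Player 2's payoff from s1: 10p + (-1)(1−p). From s2: 5p + 0(1−p).
Set equal: 5p = 1(1−p) → p = 1/6.

1/6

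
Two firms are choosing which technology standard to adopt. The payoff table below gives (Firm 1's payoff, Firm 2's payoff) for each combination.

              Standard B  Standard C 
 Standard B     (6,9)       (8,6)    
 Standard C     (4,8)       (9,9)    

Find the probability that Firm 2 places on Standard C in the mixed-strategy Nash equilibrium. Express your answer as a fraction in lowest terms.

2/3

Firm 2's mix q on Standard B must make Firm 1 indifferent between Standard B and Standard C.
Firm 1's payoff from Standard B: 6q + 8(1−q). From Standard C: 4q + 9(1−q).
Set equal: 2q = 1(1−q) → q = 1/3.
Probability on Standard C is 1 − 1/3 = 2/3.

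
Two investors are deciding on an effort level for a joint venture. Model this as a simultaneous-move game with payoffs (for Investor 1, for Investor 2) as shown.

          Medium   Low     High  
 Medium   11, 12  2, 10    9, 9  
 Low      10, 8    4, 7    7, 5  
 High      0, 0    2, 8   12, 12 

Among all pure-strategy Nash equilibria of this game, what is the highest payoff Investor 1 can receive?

12

Both Medium is a pure NE (Investor 1: 11 ≥ 10; Investor 2: 12 ≥ 10). Investor 1 gets 11.
Both High is a pure NE (Investor 1: 12 ≥ 9; Investor 2: 12 ≥ 8). Investor 1 gets 12.
Every other cell has a profitable deviation for at least one player. Highest of {11, 12} is 12.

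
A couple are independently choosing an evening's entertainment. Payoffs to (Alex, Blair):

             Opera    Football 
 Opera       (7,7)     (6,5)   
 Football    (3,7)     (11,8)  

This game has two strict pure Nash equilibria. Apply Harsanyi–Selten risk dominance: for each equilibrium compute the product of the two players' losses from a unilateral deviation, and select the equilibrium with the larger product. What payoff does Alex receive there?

At both Opera: Alex loses 7 − 3 = 4 by deviating; Blair loses 7 − 5 = 2. Product = 4·2 = 8.
At both Football: Alex loses 11 − 6 = 5 by deviating; Blair loses 8 − 7 = 1. Product = 5·1 = 5.
8 > 5, so both Opera is risk-dominant. Alex's payoff there is 7.

7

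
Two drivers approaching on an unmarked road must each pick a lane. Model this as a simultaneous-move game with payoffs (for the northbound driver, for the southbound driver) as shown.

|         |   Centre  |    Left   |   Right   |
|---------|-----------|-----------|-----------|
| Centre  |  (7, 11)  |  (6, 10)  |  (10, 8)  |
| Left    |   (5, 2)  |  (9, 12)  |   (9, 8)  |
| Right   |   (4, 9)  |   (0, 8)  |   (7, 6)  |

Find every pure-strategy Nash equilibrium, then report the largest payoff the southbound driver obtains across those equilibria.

12

Both Centre is a pure NE (the northbound driver: 7 ≥ 5; the southbound driver: 11 ≥ 10). The southbound driver gets 11.
Both Left is a pure NE (the northbound driver: 9 ≥ 6; the southbound driver: 12 ≥ 8). The southbound driver gets 12.
Every other cell has a profitable deviation for at least one player. Highest of {11, 12} is 12.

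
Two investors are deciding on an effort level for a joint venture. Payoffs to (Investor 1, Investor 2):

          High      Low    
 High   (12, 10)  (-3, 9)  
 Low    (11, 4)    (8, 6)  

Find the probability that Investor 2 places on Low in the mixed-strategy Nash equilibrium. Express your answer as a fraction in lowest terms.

Investor 2's mix q on High must make Investor 1 indifferent between High and Low.
Investor 1's payoff from High: 12q + (-3)(1−q). From Low: 11q + 8(1−q).
Set equal: 1q = 11(1−q) → q = 11/12.
Probability on Low is 1 − 11/12 = 1/12.

1/12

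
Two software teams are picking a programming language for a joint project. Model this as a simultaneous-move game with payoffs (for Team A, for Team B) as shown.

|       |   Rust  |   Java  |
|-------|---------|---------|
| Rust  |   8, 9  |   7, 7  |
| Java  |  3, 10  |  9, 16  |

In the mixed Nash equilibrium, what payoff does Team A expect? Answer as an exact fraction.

51/7

Team B mixes with probability q on Rust, chosen so Team A is indifferent: 8q + 7(1−q) = 3q + 9(1−q) gives q = 2/7.
Team A's expected payoff (from either row, since indifferent) is 8·2/7 + 7·5/7 = 51/7.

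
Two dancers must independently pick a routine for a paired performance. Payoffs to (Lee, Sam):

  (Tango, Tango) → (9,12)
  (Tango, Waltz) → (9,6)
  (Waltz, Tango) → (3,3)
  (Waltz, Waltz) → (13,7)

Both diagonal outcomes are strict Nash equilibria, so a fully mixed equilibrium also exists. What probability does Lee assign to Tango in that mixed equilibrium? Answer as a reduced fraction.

Lee's mix p on Tango must make Sam indifferent between Tango and Waltz.
Sam's payoff from Tango: 12p + 3(1−p). From Waltz: 6p + 7(1−p).
Set equal: 6p = 4(1−p) → p = 4/10 = 2/5.

2/5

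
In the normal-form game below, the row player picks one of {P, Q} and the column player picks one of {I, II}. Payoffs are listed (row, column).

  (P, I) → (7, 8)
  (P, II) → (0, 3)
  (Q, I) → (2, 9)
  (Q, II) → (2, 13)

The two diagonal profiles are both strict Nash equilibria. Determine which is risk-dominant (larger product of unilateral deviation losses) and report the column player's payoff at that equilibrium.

8

At (P, I): the row player loses 7 − 2 = 5 by deviating; the column player loses 8 − 3 = 5. Product = 5·5 = 25.
At (Q, II): the row player loses 2 − 0 = 2 by deviating; the column player loses 13 − 9 = 4. Product = 2·4 = 8.
25 > 8, so (P, I) is risk-dominant. The column player's payoff there is 8.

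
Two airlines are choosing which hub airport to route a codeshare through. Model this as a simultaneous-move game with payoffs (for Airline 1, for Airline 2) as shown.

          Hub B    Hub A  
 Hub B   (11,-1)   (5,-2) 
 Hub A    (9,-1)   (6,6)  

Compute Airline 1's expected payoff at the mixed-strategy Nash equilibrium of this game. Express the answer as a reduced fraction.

Airline 2 mixes with probability q on Hub B, chosen so Airline 1 is indifferent: 11q + 5(1−q) = 9q + 6(1−q) gives q = 1/3.
Airline 1's expected payoff (from either row, since indifferent) is 11·1/3 + 5·2/3 = 7.

7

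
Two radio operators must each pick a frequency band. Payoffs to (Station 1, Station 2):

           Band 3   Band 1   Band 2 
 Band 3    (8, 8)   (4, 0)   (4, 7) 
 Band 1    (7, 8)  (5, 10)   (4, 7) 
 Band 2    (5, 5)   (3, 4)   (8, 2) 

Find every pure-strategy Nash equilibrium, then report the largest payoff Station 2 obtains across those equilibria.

10

Both Band 3 is a pure NE (Station 1: 8 ≥ 7; Station 2: 8 ≥ 7). Station 2 gets 8.
Both Band 1 is a pure NE (Station 1: 5 ≥ 4; Station 2: 10 ≥ 8). Station 2 gets 10.
Every other cell has a profitable deviation for at least one player. Highest of {8, 10} is 10.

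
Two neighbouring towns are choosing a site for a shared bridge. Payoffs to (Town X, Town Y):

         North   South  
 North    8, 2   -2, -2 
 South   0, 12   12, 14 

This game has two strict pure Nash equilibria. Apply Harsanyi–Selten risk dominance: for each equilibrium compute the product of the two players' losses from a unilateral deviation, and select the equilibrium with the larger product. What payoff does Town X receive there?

At both North: Town X loses 8 − 0 = 8 by deviating; Town Y loses 2 − (-2) = 4. Product = 8·4 = 32.
At both South: Town X loses 12 − (-2) = 14 by deviating; Town Y loses 14 − 12 = 2. Product = 14·2 = 28.
32 > 28, so both North is risk-dominant. Town X's payoff there is 8.

8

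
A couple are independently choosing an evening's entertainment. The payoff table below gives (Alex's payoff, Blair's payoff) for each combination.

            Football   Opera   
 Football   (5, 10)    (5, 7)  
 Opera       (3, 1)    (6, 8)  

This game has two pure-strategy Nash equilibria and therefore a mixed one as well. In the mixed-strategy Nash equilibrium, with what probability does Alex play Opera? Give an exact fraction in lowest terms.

3/10

Alex's mix p on Football must make Blair indifferent between Football and Opera.
Blair's payoff from Football: 10p + 1(1−p). From Opera: 7p + 8(1−p).
Set equal: 3p = 7(1−p) → p = 7/10.
Probability on Opera is 1 − 7/10 = 3/10.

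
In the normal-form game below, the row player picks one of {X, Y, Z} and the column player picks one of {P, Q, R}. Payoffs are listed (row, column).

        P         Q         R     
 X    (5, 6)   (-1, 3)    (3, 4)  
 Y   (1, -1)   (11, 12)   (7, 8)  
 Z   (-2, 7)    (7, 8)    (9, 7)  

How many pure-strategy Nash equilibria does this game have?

2

(X, P): the row player gets 5 (best alternative 1); the column player gets 6 (best alternative 4). Neither deviates — NE.
(Y, Q): the row player gets 11 (best alternative 7); the column player gets 12 (best alternative 8). Neither deviates — NE.
(Z, R) is not a NE: the column player would switch to Q (8 > 7).
No other cell survives both best-response checks, so there are 2 pure NE.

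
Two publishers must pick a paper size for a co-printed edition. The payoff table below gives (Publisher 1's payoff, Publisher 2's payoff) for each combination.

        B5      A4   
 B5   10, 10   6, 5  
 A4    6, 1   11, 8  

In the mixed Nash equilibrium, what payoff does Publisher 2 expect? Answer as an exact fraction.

25/4

Publisher 1 mixes with probability p on B5, chosen so Publisher 2 is indifferent: 10p + 1(1−p) = 5p + 8(1−p) gives p = 7/12.
Publisher 2's expected payoff is 10·7/12 + 1·5/12 = 25/4.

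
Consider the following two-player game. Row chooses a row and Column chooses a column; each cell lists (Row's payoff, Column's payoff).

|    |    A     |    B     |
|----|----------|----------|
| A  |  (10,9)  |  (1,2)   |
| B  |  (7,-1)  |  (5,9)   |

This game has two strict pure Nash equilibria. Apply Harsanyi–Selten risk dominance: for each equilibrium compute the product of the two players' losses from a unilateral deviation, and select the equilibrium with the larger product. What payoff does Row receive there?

At both A: Row loses 10 − 7 = 3 by deviating; Column loses 9 − 2 = 7. Product = 3·7 = 21.
At both B: Row loses 5 − 1 = 4 by deviating; Column loses 9 − (-1) = 10. Product = 4·10 = 40.
40 > 21, so both B is risk-dominant. Row's payoff there is 5.

5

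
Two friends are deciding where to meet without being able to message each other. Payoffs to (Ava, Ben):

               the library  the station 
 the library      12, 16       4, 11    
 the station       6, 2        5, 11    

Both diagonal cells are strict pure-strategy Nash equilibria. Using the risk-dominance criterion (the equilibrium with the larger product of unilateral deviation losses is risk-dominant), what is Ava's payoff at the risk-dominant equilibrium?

12

At both the library: Ava loses 12 − 6 = 6 by deviating; Ben loses 16 − 11 = 5. Product = 6·5 = 30.
At both the station: Ava loses 5 − 4 = 1 by deviating; Ben loses 11 − 2 = 9. Product = 1·9 = 9.
30 > 9, so both the library is risk-dominant. Ava's payoff there is 12.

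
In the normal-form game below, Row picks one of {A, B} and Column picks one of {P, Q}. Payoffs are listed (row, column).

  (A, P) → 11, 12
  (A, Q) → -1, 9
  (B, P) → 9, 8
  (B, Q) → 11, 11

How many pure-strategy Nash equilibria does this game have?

2

(A, P): Row gets 11 (best alternative 9); Column gets 12 (best alternative 9). Neither deviates — NE.
(B, Q): Row gets 11 (best alternative -1); Column gets 11 (best alternative 8). Neither deviates — NE.
(A, Q) is not a NE: Row would switch to B (11 > -1).
No other cell survives both best-response checks, so there are 2 pure NE.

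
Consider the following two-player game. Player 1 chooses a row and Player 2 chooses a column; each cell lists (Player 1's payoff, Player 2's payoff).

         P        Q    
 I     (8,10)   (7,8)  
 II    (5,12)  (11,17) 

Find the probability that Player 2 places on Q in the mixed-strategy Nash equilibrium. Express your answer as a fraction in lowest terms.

3/7

Player 2's mix q on P must make Player 1 indifferent between I and II.
Player 1's payoff from I: 8q + 7(1−q). From II: 5q + 11(1−q).
Set equal: 3q = 4(1−q) → q = 4/7.
Probability on Q is 1 − 4/7 = 3/7.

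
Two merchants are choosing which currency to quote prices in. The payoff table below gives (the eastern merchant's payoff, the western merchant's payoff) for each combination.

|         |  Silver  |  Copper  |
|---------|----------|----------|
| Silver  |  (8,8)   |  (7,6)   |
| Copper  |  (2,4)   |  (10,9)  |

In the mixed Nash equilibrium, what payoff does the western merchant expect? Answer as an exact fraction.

The eastern merchant mixes with probability p on Silver, chosen so the western merchant is indifferent: 8p + 4(1−p) = 6p + 9(1−p) gives p = 5/7.
The western merchant's expected payoff is 8·5/7 + 4·2/7 = 48/7.

48/7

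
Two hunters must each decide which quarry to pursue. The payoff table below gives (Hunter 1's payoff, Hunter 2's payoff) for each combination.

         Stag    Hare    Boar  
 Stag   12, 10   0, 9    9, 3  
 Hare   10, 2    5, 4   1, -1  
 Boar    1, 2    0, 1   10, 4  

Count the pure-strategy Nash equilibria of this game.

3

Both Stag: Hunter 1 gets 12 (best alternative 10); Hunter 2 gets 10 (best alternative 9). Neither deviates — NE.
Both Hare: Hunter 1 gets 5 (best alternative 0); Hunter 2 gets 4 (best alternative 2). Neither deviates — NE.
Both Boar: Hunter 1 gets 10 (best alternative 9); Hunter 2 gets 4 (best alternative 2). Neither deviates — NE.
(Boar, Hare) is not a NE: Hunter 1 would switch to Hare (5 > 0).
No other cell survives both best-response checks, so there are 3 pure NE.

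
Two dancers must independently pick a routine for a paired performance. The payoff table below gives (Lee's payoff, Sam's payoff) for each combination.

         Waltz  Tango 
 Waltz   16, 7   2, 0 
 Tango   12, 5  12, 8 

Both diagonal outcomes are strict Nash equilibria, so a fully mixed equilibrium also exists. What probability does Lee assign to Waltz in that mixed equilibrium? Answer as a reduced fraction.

3/10

Lee's mix p on Waltz must make Sam indifferent between Waltz and Tango.
Sam's payoff from Waltz: 7p + 5(1−p). From Tango: 0p + 8(1−p).
Set equal: 7p = 3(1−p) → p = 3/10.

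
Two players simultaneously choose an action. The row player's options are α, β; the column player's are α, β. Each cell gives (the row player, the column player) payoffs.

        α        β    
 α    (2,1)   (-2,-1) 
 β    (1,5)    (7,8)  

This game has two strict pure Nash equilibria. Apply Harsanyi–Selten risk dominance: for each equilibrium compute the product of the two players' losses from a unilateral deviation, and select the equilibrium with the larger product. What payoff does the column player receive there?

8

At both α: the row player loses 2 − 1 = 1 by deviating; the column player loses 1 − (-1) = 2. Product = 1·2 = 2.
At both β: the row player loses 7 − (-2) = 9 by deviating; the column player loses 8 − 5 = 3. Product = 9·3 = 27.
27 > 2, so both β is risk-dominant. The column player's payoff there is 8.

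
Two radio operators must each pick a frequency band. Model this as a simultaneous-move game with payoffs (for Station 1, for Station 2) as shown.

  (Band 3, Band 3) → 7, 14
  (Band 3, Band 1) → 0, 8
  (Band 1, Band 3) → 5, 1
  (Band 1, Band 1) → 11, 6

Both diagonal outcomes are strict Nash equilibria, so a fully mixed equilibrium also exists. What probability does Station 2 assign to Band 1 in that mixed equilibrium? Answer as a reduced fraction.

Station 2's mix q on Band 3 must make Station 1 indifferent between Band 3 and Band 1.
Station 1's payoff from Band 3: 7q + 0(1−q). From Band 1: 5q + 11(1−q).
Set equal: 2q = 11(1−q) → q = 11/13.
Probability on Band 1 is 1 − 11/13 = 2/13.

2/13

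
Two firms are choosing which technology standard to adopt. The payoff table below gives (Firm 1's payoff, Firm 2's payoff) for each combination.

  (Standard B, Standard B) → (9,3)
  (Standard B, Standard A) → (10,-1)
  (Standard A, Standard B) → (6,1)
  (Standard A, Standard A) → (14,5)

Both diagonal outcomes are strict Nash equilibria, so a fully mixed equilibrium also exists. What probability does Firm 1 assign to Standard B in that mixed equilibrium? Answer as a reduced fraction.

Firm 1's mix p on Standard B must make Firm 2 indifferent between Standard B and Standard A.
Firm 2's payoff from Standard B: 3p + 1(1−p). From Standard A: (-1)p + 5(1−p).
Set equal: 4p = 4(1−p) → p = 4/8 = 1/2.

1/2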